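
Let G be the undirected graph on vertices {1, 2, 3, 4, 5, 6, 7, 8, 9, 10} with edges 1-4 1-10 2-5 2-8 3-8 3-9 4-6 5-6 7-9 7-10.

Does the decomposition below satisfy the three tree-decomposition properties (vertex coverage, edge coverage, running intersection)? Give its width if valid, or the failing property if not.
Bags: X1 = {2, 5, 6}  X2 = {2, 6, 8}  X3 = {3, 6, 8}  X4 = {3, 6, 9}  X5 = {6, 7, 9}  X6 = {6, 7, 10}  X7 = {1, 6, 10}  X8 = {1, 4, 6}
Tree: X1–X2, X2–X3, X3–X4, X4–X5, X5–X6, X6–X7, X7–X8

Yes; width 2.

Every vertex of G appears in some bag (union = {1, 2, 3, 4, 5, 6, 7, 8, 9, 10}); every edge is covered by a bag; and for each vertex v the set of bags containing v is connected in the bag tree. The decomposition is therefore valid. The largest bag has 3 vertices, so the width is 2.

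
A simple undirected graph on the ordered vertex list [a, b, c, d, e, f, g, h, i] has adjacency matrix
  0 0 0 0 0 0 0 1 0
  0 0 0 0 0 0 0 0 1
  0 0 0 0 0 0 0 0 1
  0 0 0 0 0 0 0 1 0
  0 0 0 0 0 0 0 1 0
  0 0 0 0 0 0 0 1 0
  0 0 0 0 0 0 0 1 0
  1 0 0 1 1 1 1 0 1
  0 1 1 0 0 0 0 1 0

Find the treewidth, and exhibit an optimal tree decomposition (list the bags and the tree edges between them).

Every bag has size at most 2, so the width is 2 − 1 = 1 and tw(G) ≤ 1. Since G has at least one edge (e.g. h–i), it is not an edgeless graph, so tw(G) ≥ 1. Combining the bounds, tw(G) = 1.

Treewidth 1.
Bags: B1 = {h, i}  B2 = {a, h}  B3 = {e, h}  B4 = {c, i}  B5 = {b, i}  B6 = {g, h}  B7 = {f, h}  B8 = {d, h}
Tree: B1–B2, B1–B3, B1–B4, B4–B5, B1–B6, B3–B7, B1–B8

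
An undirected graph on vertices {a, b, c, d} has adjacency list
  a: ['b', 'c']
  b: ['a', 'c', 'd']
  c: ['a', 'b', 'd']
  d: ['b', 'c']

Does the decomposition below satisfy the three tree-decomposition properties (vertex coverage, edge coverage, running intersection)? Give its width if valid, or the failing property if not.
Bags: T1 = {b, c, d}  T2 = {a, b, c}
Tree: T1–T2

Yes; width 2.

Vertex coverage: the bags together contain {a, b, c, d}, the full vertex set. Edge coverage: each edge of G has both endpoints in at least one bag. Running intersection: for every vertex, the bags containing it form a connected subtree. All three properties hold, so this is a valid tree decomposition of width max|bag| − 1 = 2, and hence tw(G) ≤ 2.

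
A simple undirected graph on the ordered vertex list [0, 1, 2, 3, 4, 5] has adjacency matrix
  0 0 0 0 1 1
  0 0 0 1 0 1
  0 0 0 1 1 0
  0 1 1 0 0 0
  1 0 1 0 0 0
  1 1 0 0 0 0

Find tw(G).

A width-2 tree decomposition is:
Bags: B1 = {0, 1, 5}  B2 = {0, 1, 4}  B3 = {1, 2, 4}  B4 = {1, 2, 3}
Tree: B1–B2, B2–B3, B3–B4
Each bag holds 3 vertices, so the decomposition has width 2, which upper-bounds the treewidth. For the lower bound, G contains the cycle 1–5–0–4–2–3–1, so G is not a forest; only forests have treewidth ≤ 1, hence tw(G) ≥ 2. Combining the bounds, tw(G) = 2.

2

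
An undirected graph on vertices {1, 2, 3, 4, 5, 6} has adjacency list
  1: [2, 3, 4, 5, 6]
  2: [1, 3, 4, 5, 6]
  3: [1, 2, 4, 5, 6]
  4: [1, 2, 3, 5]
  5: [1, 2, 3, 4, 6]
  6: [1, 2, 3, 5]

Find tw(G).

4

A width-4 tree decomposition is:
Bags: B1 = {1, 2, 3, 5, 6}  B2 = {1, 2, 3, 4, 5}
Tree: B1–B2
Each bag holds 5 vertices, so the decomposition has width 4, which upper-bounds the treewidth. For the lower bound, the 5 vertices {1, 2, 3, 4, 5} are pairwise adjacent, and any tree decomposition puts a clique entirely inside one bag — forcing width ≥ 4. The upper and lower bounds meet at 4, so that is the treewidth.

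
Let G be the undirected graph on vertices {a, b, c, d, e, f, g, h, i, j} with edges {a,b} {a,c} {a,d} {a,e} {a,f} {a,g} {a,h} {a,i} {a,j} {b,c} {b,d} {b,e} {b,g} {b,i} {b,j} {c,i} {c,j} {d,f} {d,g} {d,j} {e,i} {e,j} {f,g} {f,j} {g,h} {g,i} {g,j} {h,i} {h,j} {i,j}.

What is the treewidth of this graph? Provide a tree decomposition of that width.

Treewidth 4.
One such decomposition:
Bags: B1 = {a, b, g, i, j}  B2 = {a, b, d, g, j}  B3 = {a, b, c, i, j}  B4 = {a, g, h, i, j}  B5 = {a, b, e, i, j}  B6 = {a, d, f, g, j}
Tree: B1–B2, B1–B3, B1–B4, B3–B5, B2–B6

The largest bag has 5 vertices, giving width 4; this decomposition certifies tw(G) ≤ 4. For the lower bound, the 5 vertices {a, d, f, g, j} are pairwise adjacent, and any tree decomposition puts a clique entirely inside one bag — forcing width ≥ 4. The upper and lower bounds meet at 4, so that is the treewidth.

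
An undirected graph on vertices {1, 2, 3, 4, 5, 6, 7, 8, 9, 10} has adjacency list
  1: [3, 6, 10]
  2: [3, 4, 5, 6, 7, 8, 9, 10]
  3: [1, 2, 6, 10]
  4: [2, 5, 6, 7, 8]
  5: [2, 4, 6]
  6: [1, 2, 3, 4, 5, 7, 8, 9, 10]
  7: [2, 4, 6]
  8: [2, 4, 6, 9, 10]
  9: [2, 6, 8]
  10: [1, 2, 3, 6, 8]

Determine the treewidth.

A width-3 tree decomposition is:
Bags: B1 = {2, 4, 6, 8}  B2 = {2, 4, 6, 7}  B3 = {2, 6, 8, 10}  B4 = {2, 6, 8, 9}  B5 = {2, 4, 5, 6}  B6 = {2, 3, 6, 10}  B7 = {1, 3, 6, 10}
Tree: B1–B2, B1–B3, B3–B4, B1–B5, B3–B6, B6–B7
Each bag holds 4 vertices, so the decomposition has width 3, which upper-bounds the treewidth. For the lower bound, the 4 vertices {1, 3, 6, 10} are pairwise adjacent, and any tree decomposition puts a clique entirely inside one bag — forcing width ≥ 3. Therefore the treewidth is 3.

3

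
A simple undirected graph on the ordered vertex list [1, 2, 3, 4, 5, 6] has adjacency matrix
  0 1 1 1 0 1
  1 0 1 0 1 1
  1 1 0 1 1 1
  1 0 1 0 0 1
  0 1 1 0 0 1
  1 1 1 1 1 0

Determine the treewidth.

3

A width-3 tree decomposition is:
Bags: B1 = {1, 3, 4, 6}  B2 = {1, 2, 3, 6}  B3 = {2, 3, 5, 6}
Tree: B1–B2, B2–B3
Each bag holds 4 vertices, so the decomposition has width 3, which upper-bounds the treewidth. Conversely, {1, 2, 3, 6} is a clique of size 4, and the vertices of any clique must share a bag in every tree decomposition; so some bag has ≥ 4 vertices and tw(G) ≥ 3. The upper and lower bounds meet at 3, so that is the treewidth.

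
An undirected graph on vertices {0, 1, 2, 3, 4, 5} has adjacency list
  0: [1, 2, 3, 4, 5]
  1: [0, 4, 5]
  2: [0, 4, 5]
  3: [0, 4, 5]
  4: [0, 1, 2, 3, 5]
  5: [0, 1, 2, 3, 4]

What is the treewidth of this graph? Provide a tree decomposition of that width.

Treewidth 3.
Bags: B1 = {0, 2, 4, 5}  B2 = {0, 3, 4, 5}  B3 = {0, 1, 4, 5}
Tree: B1–B2, B1–B3

Every bag has size at most 4, so the width is 4 − 1 = 3 and tw(G) ≤ 3. On the other hand G contains the 4-clique {0, 1, 4, 5}. A clique must lie in a single bag of any decomposition, so no decomposition can have width below 3. Combining the bounds, tw(G) = 3.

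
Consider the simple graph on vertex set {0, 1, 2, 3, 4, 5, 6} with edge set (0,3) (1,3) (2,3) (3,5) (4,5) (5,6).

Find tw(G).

1

A width-1 tree decomposition is:
Bags: B1 = {2, 3}  B2 = {3, 5}  B3 = {4, 5}  B4 = {5, 6}  B5 = {1, 3}  B6 = {0, 3}
Tree: B1–B2, B2–B3, B3–B4, B2–B5, B2–B6
Each bag holds 2 vertices, so the decomposition has width 1, which upper-bounds the treewidth. Any graph with an edge has treewidth ≥ 1, and G has the edge 3–2. Therefore the treewidth is 1.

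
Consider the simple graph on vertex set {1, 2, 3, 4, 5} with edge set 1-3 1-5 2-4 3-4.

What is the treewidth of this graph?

1

A width-1 tree decomposition is:
Bags: B1 = {1, 5}  B2 = {1, 3}  B3 = {3, 4}  B4 = {2, 4}
Tree: B1–B2, B2–B3, B3–B4
Each bag holds 2 vertices, so the decomposition has width 1, which upper-bounds the treewidth. Any graph with an edge has treewidth ≥ 1, and G has the edge 5–1. Hence tw(G) = 1 exactly.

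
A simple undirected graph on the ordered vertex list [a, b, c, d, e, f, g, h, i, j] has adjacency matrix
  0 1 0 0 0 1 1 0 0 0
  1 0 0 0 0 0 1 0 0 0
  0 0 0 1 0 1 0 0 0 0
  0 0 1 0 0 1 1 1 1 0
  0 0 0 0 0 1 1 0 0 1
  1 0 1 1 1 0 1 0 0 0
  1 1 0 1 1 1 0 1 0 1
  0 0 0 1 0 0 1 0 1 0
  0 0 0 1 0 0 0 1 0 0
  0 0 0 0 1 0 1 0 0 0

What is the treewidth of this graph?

A width-2 tree decomposition is:
Bags: B1 = {e, f, g}  B2 = {d, f, g}  B3 = {a, f, g}  B4 = {c, d, f}  B5 = {d, g, h}  B6 = {a, b, g}  B7 = {d, h, i}  B8 = {e, g, j}
Tree: B1–B2, B2–B3, B2–B4, B2–B5, B3–B6, B5–B7, B1–B8
Each bag holds 3 vertices, so the decomposition has width 2, which upper-bounds the treewidth. For the lower bound, the 3 vertices {e, g, j} are pairwise adjacent, and any tree decomposition puts a clique entirely inside one bag — forcing width ≥ 2. Therefore the treewidth is 2.

2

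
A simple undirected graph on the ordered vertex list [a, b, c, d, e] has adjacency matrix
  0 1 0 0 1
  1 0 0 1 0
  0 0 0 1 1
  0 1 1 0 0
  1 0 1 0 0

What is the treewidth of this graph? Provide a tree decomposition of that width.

Treewidth 2.
One optimal decomposition is:
Bags: B1 = {a, c, e}  B2 = {a, b, c}  B3 = {b, c, d}
Tree: B1–B2, B2–B3

The largest bag has 3 vertices, giving width 2; this decomposition certifies tw(G) ≤ 2. The edges c–e–a–b–d–c form a cycle, so G is not a tree and its treewidth is at least 2. Hence tw(G) = 2 exactly.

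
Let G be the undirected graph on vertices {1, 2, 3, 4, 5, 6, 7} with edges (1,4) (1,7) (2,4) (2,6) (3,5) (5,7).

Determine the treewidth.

A width-1 tree decomposition is:
Bags: B1 = {3, 5}  B2 = {5, 7}  B3 = {1, 7}  B4 = {1, 4}  B5 = {2, 4}  B6 = {2, 6}
Tree: B1–B2, B2–B3, B3–B4, B4–B5, B5–B6
Every bag has size at most 2, so the width is 2 − 1 = 1 and tw(G) ≤ 1. G has an edge, so its treewidth is at least 1. Therefore the treewidth is 1.

1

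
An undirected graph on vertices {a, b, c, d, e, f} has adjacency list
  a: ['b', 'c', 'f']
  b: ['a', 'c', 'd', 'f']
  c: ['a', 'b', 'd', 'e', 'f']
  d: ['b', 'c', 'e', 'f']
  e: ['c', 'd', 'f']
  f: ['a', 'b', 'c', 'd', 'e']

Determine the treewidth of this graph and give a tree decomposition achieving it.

Each bag holds 4 vertices, so the decomposition has width 3, which upper-bounds the treewidth. For the lower bound, the 4 vertices {c, d, e, f} are pairwise adjacent, and any tree decomposition puts a clique entirely inside one bag — forcing width ≥ 3. Hence tw(G) = 3 exactly.

Treewidth 3.
Bags: B1 = {b, c, d, f}  B2 = {c, d, e, f}  B3 = {a, b, c, f}
Tree: B1–B2, B1–B3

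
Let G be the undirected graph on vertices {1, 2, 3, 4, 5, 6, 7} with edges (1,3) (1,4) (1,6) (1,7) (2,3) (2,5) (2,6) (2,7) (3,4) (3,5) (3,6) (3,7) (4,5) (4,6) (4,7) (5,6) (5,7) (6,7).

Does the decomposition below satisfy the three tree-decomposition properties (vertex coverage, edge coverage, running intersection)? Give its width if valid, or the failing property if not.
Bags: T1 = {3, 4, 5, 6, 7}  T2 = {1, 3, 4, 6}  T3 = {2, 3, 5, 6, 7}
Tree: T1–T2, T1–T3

A tree decomposition must satisfy three properties: every vertex lies in some bag; for every edge, both endpoints lie together in some bag; and for every vertex, the bags containing it form a connected subtree. Here edge (7,1) lies in no bag, so the decomposition is invalid.

No — edge (7,1) lies in no bag.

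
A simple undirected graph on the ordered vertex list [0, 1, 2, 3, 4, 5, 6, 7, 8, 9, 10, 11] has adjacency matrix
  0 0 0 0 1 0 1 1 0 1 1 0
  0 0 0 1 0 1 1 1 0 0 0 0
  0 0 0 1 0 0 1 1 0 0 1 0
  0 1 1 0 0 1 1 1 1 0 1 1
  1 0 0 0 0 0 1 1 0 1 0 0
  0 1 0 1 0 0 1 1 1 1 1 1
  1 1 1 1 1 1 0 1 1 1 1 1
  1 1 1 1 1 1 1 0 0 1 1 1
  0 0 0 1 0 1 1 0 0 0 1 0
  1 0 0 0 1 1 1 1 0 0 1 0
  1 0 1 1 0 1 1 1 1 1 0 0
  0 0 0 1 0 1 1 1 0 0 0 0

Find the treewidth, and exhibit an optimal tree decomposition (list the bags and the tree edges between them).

Treewidth 4.
One optimal decomposition is:
Bags: B1 = {3, 5, 6, 7, 10}  B2 = {5, 6, 7, 9, 10}  B3 = {2, 3, 6, 7, 10}  B4 = {3, 5, 6, 7, 11}  B5 = {0, 6, 7, 9, 10}  B6 = {1, 3, 5, 6, 7}  B7 = {3, 5, 6, 8, 10}  B8 = {0, 4, 6, 7, 9}
Tree: B1–B2, B1–B3, B1–B4, B2–B5, B4–B6, B1–B7, B5–B8

Each bag holds 5 vertices, so the decomposition has width 4, which upper-bounds the treewidth. On the other hand G contains the 5-clique {3, 5, 6, 8, 10}. A clique must lie in a single bag of any decomposition, so no decomposition can have width below 4. Therefore the treewidth is 4.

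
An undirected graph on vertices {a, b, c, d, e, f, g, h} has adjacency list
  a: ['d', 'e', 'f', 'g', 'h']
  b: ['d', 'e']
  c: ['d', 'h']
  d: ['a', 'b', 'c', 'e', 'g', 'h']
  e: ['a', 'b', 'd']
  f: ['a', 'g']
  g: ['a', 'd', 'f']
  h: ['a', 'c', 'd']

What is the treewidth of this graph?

A width-2 tree decomposition is:
Bags: B1 = {a, d, g}  B2 = {a, d, e}  B3 = {a, f, g}  B4 = {b, d, e}  B5 = {a, d, h}  B6 = {c, d, h}
Tree: B1–B2, B1–B3, B2–B4, B1–B5, B5–B6
Each bag holds 3 vertices, so the decomposition has width 2, which upper-bounds the treewidth. Conversely, {c, d, h} is a clique of size 3, and the vertices of any clique must share a bag in every tree decomposition; so some bag has ≥ 3 vertices and tw(G) ≥ 2. Combining the bounds, tw(G) = 2.

2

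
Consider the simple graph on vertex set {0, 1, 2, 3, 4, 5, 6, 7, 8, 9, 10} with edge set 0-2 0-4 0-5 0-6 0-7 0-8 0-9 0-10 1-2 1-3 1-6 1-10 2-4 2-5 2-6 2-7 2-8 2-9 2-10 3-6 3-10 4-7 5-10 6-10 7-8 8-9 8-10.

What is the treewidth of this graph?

3

A width-3 tree decomposition is:
Bags: B1 = {0, 2, 8, 10}  B2 = {0, 2, 8, 9}  B3 = {0, 2, 6, 10}  B4 = {0, 2, 5, 10}  B5 = {0, 2, 7, 8}  B6 = {0, 2, 4, 7}  B7 = {1, 2, 6, 10}  B8 = {1, 3, 6, 10}
Tree: B1–B2, B1–B3, B1–B4, B2–B5, B5–B6, B3–B7, B7–B8
The largest bag has 4 vertices, giving width 3; this decomposition certifies tw(G) ≤ 3. For the lower bound, the 4 vertices {0, 2, 8, 9} are pairwise adjacent, and any tree decomposition puts a clique entirely inside one bag — forcing width ≥ 3. Therefore the treewidth is 3.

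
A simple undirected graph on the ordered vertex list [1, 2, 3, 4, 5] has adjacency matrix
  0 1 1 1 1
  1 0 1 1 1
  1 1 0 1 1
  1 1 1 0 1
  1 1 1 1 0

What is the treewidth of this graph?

4

A width-4 tree decomposition is:
Bags: B1 = {1, 2, 3, 4, 5}
Tree: (single bag)
A single bag containing all 5 vertices is trivially a valid decomposition of width 4. On the other hand G contains the 5-clique {1, 2, 3, 4, 5}. A clique must lie in a single bag of any decomposition, so no decomposition can have width below 4. The upper and lower bounds meet at 4, so that is the treewidth.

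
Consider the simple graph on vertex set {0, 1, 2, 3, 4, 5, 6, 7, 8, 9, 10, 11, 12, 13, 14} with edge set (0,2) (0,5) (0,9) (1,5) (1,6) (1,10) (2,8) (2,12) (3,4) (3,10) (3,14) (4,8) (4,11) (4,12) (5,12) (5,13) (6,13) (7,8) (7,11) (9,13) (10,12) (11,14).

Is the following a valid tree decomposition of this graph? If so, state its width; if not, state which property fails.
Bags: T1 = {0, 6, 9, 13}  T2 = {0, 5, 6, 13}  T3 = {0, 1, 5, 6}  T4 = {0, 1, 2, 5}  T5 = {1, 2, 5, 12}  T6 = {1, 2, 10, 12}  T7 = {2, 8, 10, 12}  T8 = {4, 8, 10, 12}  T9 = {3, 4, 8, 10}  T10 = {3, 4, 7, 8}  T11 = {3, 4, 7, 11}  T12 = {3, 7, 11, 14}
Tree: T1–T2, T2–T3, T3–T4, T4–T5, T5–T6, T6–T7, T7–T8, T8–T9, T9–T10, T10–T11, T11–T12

Checking the three conditions: (i) the bags cover all of {0, 1, 2, 3, 4, 5, 6, 7, 8, 9, 10, 11, 12, 13, 14}; (ii) for each edge, some bag contains both endpoints; (iii) the bags containing any fixed vertex form a subtree. All hold, so the decomposition is valid with width 4 − 1 = 3.

Yes; width 3.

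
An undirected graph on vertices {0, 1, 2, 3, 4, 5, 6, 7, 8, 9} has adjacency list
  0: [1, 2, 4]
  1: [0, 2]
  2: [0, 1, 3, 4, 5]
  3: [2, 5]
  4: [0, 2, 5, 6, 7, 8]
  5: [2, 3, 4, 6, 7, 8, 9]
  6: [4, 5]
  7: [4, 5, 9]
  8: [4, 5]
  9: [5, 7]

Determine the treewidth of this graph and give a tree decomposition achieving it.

Treewidth 2.
One optimal decomposition is:
Bags: B1 = {2, 4, 5}  B2 = {4, 5, 7}  B3 = {0, 2, 4}  B4 = {5, 7, 9}  B5 = {0, 1, 2}  B6 = {4, 5, 8}  B7 = {4, 5, 6}  B8 = {2, 3, 5}
Tree: B1–B2, B1–B3, B2–B4, B3–B5, B2–B6, B2–B7, B1–B8

The largest bag has 3 vertices, giving width 2; this decomposition certifies tw(G) ≤ 2. For the lower bound, the 3 vertices {0, 1, 2} are pairwise adjacent, and any tree decomposition puts a clique entirely inside one bag — forcing width ≥ 2. The upper and lower bounds meet at 2, so that is the treewidth.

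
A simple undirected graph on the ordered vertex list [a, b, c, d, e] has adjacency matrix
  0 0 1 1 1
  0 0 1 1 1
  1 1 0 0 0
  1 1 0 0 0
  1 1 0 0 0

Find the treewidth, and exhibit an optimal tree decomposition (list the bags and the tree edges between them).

Treewidth 2.
One such decomposition:
Bags: B1 = {a, b, e}  B2 = {a, b, c}  B3 = {a, b, d}
Tree: B1–B2, B2–B3

Each bag holds 3 vertices, so the decomposition has width 2, which upper-bounds the treewidth. Since e–b–c–a–e is a cycle in G, G is not acyclic. Forests are exactly the graphs of treewidth ≤ 1, so tw(G) ≥ 2. Hence tw(G) = 2 exactly.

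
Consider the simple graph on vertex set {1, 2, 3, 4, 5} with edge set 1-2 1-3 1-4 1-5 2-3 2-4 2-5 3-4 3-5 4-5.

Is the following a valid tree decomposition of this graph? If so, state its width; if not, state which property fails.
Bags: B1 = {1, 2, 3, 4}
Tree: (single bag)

A tree decomposition must satisfy three properties: every vertex lies in some bag; for every edge, both endpoints lie together in some bag; and for every vertex, the bags containing it form a connected subtree. Here vertex 5 appears in no bag, so the decomposition is invalid.

No — vertex 5 appears in no bag.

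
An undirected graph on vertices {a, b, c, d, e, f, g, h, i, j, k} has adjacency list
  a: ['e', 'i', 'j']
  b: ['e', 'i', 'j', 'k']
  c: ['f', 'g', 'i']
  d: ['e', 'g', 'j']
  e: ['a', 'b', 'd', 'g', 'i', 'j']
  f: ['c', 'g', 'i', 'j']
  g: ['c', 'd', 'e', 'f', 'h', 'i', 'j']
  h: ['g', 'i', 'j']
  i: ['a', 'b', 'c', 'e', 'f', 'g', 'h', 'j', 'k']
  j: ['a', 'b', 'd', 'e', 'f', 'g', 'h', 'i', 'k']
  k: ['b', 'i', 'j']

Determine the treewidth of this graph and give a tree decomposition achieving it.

Treewidth 3.
One such decomposition:
Bags: B1 = {e, g, i, j}  B2 = {d, e, g, j}  B3 = {b, e, i, j}  B4 = {f, g, i, j}  B5 = {c, f, g, i}  B6 = {g, h, i, j}  B7 = {b, i, j, k}  B8 = {a, e, i, j}
Tree: B1–B2, B1–B3, B1–B4, B4–B5, B1–B6, B3–B7, B3–B8

Every bag has size at most 4, so the width is 4 − 1 = 3 and tw(G) ≤ 3. For the lower bound, the 4 vertices {d, e, g, j} are pairwise adjacent, and any tree decomposition puts a clique entirely inside one bag — forcing width ≥ 3. Combining the bounds, tw(G) = 3.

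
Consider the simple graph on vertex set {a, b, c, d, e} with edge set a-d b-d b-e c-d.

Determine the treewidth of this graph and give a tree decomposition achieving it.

Treewidth 1.
One such decomposition:
Bags: B1 = {b, d}  B2 = {c, d}  B3 = {a, d}  B4 = {b, e}
Tree: B1–B2, B1–B3, B1–B4

Every bag has size at most 2, so the width is 2 − 1 = 1 and tw(G) ≤ 1. Since G has at least one edge (e.g. b–d), it is not an edgeless graph, so tw(G) ≥ 1. Therefore the treewidth is 1.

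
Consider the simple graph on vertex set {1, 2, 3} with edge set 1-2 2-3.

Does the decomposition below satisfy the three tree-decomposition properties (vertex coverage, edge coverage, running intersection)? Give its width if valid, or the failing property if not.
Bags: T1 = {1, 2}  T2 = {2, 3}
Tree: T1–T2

Yes; width 1.

Vertex coverage: the bags together contain {1, 2, 3}, the full vertex set. Edge coverage: each edge of G has both endpoints in at least one bag. Running intersection: for every vertex, the bags containing it form a connected subtree. All three properties hold, so this is a valid tree decomposition of width max|bag| − 1 = 1, and hence tw(G) ≤ 1.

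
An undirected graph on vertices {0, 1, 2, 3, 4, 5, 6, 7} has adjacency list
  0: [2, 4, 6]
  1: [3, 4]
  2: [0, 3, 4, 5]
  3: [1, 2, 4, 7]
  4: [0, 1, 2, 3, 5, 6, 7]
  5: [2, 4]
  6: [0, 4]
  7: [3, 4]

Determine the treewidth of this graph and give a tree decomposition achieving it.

Each bag holds 3 vertices, so the decomposition has width 2, which upper-bounds the treewidth. For the lower bound, the 3 vertices {1, 3, 4} are pairwise adjacent, and any tree decomposition puts a clique entirely inside one bag — forcing width ≥ 2. Combining the bounds, tw(G) = 2.

Treewidth 2.
One such decomposition:
Bags: B1 = {3, 4, 7}  B2 = {1, 3, 4}  B3 = {2, 3, 4}  B4 = {0, 2, 4}  B5 = {0, 4, 6}  B6 = {2, 4, 5}
Tree: B1–B2, B2–B3, B3–B4, B4–B5, B3–B6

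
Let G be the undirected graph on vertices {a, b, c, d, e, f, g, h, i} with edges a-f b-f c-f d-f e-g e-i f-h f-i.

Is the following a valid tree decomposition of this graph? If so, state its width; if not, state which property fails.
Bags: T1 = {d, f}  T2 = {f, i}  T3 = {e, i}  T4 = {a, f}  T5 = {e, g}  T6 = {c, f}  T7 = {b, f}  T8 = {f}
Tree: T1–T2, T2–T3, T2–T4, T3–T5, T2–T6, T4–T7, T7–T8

A tree decomposition must satisfy three properties: every vertex lies in some bag; for every edge, both endpoints lie together in some bag; and for every vertex, the bags containing it form a connected subtree. Here vertex h appears in no bag, so the decomposition is invalid.

No — vertex h appears in no bag.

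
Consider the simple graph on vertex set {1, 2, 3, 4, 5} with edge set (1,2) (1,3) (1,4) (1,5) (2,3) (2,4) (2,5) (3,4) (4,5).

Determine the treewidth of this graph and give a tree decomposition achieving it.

The largest bag has 4 vertices, giving width 3; this decomposition certifies tw(G) ≤ 3. On the other hand G contains the 4-clique {1, 2, 3, 4}. A clique must lie in a single bag of any decomposition, so no decomposition can have width below 3. The upper and lower bounds meet at 3, so that is the treewidth.

Treewidth 3.
One such decomposition:
Bags: B1 = {1, 2, 4, 5}  B2 = {1, 2, 3, 4}
Tree: B1–B2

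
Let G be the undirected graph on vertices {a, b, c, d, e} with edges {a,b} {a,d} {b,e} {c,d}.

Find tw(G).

1

A width-1 tree decomposition is:
Bags: B1 = {b, e}  B2 = {a, b}  B3 = {a, d}  B4 = {c, d}
Tree: B1–B2, B2–B3, B3–B4
The largest bag has 2 vertices, giving width 1; this decomposition certifies tw(G) ≤ 1. G has an edge, so its treewidth is at least 1. Therefore the treewidth is 1.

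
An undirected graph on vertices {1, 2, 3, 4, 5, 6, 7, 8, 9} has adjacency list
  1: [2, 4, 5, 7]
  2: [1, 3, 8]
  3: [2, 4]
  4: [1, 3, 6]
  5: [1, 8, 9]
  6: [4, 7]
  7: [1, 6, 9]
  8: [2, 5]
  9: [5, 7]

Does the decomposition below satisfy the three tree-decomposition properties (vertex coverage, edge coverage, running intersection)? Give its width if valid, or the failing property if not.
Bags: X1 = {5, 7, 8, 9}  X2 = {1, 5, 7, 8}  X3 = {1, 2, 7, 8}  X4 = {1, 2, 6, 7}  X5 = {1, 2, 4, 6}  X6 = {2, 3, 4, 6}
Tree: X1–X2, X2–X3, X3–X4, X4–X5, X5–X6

Checking the three conditions: (i) the bags cover all of {1, 2, 3, 4, 5, 6, 7, 8, 9}; (ii) for each edge, some bag contains both endpoints; (iii) the bags containing any fixed vertex form a subtree. All hold, so the decomposition is valid with width 4 − 1 = 3.

Yes; width 3.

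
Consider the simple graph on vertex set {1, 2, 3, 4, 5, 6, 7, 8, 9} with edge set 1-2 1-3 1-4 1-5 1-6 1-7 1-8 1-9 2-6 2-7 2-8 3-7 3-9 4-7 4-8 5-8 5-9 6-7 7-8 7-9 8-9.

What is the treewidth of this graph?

3

A width-3 tree decomposition is:
Bags: B1 = {1, 2, 7, 8}  B2 = {1, 7, 8, 9}  B3 = {1, 3, 7, 9}  B4 = {1, 5, 8, 9}  B5 = {1, 4, 7, 8}  B6 = {1, 2, 6, 7}
Tree: B1–B2, B2–B3, B2–B4, B2–B5, B1–B6
The largest bag has 4 vertices, giving width 3; this decomposition certifies tw(G) ≤ 3. On the other hand G contains the 4-clique {1, 5, 8, 9}. A clique must lie in a single bag of any decomposition, so no decomposition can have width below 3. Combining the bounds, tw(G) = 3.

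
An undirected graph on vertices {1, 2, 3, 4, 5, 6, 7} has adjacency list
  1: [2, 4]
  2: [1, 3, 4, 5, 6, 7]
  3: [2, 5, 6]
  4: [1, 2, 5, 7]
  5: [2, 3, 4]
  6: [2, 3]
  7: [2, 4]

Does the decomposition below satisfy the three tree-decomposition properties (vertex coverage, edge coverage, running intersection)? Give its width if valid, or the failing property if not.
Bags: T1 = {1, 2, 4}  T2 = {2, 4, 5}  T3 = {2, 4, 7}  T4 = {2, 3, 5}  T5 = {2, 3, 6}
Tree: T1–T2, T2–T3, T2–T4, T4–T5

Every vertex of G appears in some bag (union = {1, 2, 3, 4, 5, 6, 7}); every edge is covered by a bag; and for each vertex v the set of bags containing v is connected in the bag tree. The decomposition is therefore valid. The largest bag has 3 vertices, so the width is 2.

Yes; width 2.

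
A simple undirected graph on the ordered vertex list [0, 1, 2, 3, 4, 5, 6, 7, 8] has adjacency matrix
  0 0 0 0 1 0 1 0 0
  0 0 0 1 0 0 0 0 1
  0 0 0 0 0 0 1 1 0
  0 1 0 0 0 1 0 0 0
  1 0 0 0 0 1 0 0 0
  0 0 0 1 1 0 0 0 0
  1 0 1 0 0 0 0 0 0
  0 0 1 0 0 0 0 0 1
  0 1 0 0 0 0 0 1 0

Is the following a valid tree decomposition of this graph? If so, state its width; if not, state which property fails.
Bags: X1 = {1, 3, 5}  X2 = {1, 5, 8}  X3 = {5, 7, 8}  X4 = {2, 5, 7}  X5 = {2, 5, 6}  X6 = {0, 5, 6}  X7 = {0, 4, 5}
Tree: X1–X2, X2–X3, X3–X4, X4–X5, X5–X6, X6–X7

Yes; width 2.

Checking the three conditions: (i) the bags cover all of {0, 1, 2, 3, 4, 5, 6, 7, 8}; (ii) for each edge, some bag contains both endpoints; (iii) the bags containing any fixed vertex form a subtree. All hold, so the decomposition is valid with width 3 − 1 = 2.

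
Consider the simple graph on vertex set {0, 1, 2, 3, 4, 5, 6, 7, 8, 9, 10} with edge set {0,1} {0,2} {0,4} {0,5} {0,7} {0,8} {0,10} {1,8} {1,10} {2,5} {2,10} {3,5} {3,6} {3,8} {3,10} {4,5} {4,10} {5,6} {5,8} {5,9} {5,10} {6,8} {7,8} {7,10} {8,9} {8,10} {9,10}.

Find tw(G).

3

A width-3 tree decomposition is:
Bags: B1 = {5, 8, 9, 10}  B2 = {0, 5, 8, 10}  B3 = {0, 2, 5, 10}  B4 = {0, 1, 8, 10}  B5 = {0, 4, 5, 10}  B6 = {3, 5, 8, 10}  B7 = {0, 7, 8, 10}  B8 = {3, 5, 6, 8}
Tree: B1–B2, B2–B3, B2–B4, B3–B5, B1–B6, B4–B7, B6–B8
Each bag holds 4 vertices, so the decomposition has width 3, which upper-bounds the treewidth. On the other hand G contains the 4-clique {0, 1, 8, 10}. A clique must lie in a single bag of any decomposition, so no decomposition can have width below 3. Combining the bounds, tw(G) = 3.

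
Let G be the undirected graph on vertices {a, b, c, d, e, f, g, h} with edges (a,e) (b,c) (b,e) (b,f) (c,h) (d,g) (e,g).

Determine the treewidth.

A width-1 tree decomposition is:
Bags: B1 = {b, e}  B2 = {b, f}  B3 = {b, c}  B4 = {a, e}  B5 = {e, g}  B6 = {c, h}  B7 = {d, g}
Tree: B1–B2, B2–B3, B1–B4, B4–B5, B3–B6, B5–B7
Each bag holds 2 vertices, so the decomposition has width 1, which upper-bounds the treewidth. G has an edge, so its treewidth is at least 1. Combining the bounds, tw(G) = 1.

1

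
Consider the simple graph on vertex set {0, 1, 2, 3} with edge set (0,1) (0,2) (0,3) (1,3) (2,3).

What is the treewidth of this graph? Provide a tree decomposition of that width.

Treewidth 2.
One such decomposition:
Bags: B1 = {0, 2, 3}  B2 = {0, 1, 3}
Tree: B1–B2

Each bag holds 3 vertices, so the decomposition has width 2, which upper-bounds the treewidth. On the other hand G contains the 3-clique {0, 1, 3}. A clique must lie in a single bag of any decomposition, so no decomposition can have width below 2. The upper and lower bounds meet at 2, so that is the treewidth.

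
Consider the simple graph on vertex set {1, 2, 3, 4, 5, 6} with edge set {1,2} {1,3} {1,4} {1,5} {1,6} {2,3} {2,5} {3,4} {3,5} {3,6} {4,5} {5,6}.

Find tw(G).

3

A width-3 tree decomposition is:
Bags: B1 = {1, 3, 5, 6}  B2 = {1, 2, 3, 5}  B3 = {1, 3, 4, 5}
Tree: B1–B2, B1–B3
Every bag has size at most 4, so the width is 4 − 1 = 3 and tw(G) ≤ 3. On the other hand G contains the 4-clique {1, 2, 3, 5}. A clique must lie in a single bag of any decomposition, so no decomposition can have width below 3. The upper and lower bounds meet at 3, so that is the treewidth.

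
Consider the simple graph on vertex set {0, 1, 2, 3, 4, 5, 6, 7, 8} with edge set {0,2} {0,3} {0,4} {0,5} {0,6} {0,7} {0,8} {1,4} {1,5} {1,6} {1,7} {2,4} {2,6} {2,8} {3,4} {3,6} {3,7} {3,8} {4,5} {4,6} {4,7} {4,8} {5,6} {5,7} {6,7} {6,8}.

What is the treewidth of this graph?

A width-4 tree decomposition is:
Bags: B1 = {1, 4, 5, 6, 7}  B2 = {0, 4, 5, 6, 7}  B3 = {0, 3, 4, 6, 7}  B4 = {0, 3, 4, 6, 8}  B5 = {0, 2, 4, 6, 8}
Tree: B1–B2, B2–B3, B3–B4, B4–B5
The largest bag has 5 vertices, giving width 4; this decomposition certifies tw(G) ≤ 4. Conversely, {0, 2, 4, 6, 8} is a clique of size 5, and the vertices of any clique must share a bag in every tree decomposition; so some bag has ≥ 5 vertices and tw(G) ≥ 4. Therefore the treewidth is 4.

4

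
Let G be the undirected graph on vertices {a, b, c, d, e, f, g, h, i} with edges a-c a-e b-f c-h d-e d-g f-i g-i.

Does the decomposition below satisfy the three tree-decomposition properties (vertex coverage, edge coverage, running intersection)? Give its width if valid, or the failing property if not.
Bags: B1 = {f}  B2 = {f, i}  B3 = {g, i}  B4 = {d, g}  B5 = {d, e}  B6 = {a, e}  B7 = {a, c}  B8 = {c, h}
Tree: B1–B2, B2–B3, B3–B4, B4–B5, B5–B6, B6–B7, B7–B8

A tree decomposition must satisfy three properties: every vertex lies in some bag; for every edge, both endpoints lie together in some bag; and for every vertex, the bags containing it form a connected subtree. Here vertex b appears in no bag, so the decomposition is invalid.

No — vertex b appears in no bag.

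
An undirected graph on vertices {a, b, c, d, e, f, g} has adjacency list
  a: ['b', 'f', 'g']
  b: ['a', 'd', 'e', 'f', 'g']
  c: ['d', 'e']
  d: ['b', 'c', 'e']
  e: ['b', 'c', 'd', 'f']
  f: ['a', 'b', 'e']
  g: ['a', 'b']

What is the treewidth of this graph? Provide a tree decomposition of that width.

Every bag has size at most 3, so the width is 3 − 1 = 2 and tw(G) ≤ 2. On the other hand G contains the 3-clique {c, d, e}. A clique must lie in a single bag of any decomposition, so no decomposition can have width below 2. The upper and lower bounds meet at 2, so that is the treewidth.

Treewidth 2.
One optimal decomposition is:
Bags: B1 = {b, e, f}  B2 = {b, d, e}  B3 = {a, b, f}  B4 = {c, d, e}  B5 = {a, b, g}
Tree: B1–B2, B1–B3, B2–B4, B3–B5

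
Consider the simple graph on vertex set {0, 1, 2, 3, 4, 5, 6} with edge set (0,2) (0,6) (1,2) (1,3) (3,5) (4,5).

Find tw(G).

1

A width-1 tree decomposition is:
Bags: B1 = {0, 6}  B2 = {0, 2}  B3 = {1, 2}  B4 = {1, 3}  B5 = {3, 5}  B6 = {4, 5}
Tree: B1–B2, B2–B3, B3–B4, B4–B5, B5–B6
Every bag has size at most 2, so the width is 2 − 1 = 1 and tw(G) ≤ 1. Any graph with an edge has treewidth ≥ 1, and G has the edge 6–0. The upper and lower bounds meet at 1, so that is the treewidth.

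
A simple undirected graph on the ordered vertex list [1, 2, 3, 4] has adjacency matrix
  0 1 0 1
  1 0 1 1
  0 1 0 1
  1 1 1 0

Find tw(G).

A width-2 tree decomposition is:
Bags: B1 = {2, 3, 4}  B2 = {1, 2, 4}
Tree: B1–B2
Each bag holds 3 vertices, so the decomposition has width 2, which upper-bounds the treewidth. Conversely, {1, 2, 4} is a clique of size 3, and the vertices of any clique must share a bag in every tree decomposition; so some bag has ≥ 3 vertices and tw(G) ≥ 2. The upper and lower bounds meet at 2, so that is the treewidth.

2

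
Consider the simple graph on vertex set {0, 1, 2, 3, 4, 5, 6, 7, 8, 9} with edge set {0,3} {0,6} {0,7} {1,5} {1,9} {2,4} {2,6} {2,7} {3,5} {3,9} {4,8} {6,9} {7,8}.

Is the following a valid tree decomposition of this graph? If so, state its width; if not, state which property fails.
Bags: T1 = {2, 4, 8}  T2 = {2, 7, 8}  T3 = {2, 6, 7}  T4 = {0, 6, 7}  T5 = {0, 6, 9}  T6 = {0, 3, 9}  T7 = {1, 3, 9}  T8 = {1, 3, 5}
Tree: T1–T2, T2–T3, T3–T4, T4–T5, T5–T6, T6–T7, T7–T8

Vertex coverage: the bags together contain {0, 1, 2, 3, 4, 5, 6, 7, 8, 9}, the full vertex set. Edge coverage: each edge of G has both endpoints in at least one bag. Running intersection: for every vertex, the bags containing it form a connected subtree. All three properties hold, so this is a valid tree decomposition of width max|bag| − 1 = 2, and hence tw(G) ≤ 2.

Yes; width 2.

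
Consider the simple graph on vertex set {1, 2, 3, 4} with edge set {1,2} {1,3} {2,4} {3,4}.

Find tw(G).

2

A width-2 tree decomposition is:
Bags: B1 = {1, 2, 3}  B2 = {2, 3, 4}
Tree: B1–B2
The largest bag has 3 vertices, giving width 2; this decomposition certifies tw(G) ≤ 2. The edges 3–1–2–4–3 form a cycle, so G is not a tree and its treewidth is at least 2. Therefore the treewidth is 2.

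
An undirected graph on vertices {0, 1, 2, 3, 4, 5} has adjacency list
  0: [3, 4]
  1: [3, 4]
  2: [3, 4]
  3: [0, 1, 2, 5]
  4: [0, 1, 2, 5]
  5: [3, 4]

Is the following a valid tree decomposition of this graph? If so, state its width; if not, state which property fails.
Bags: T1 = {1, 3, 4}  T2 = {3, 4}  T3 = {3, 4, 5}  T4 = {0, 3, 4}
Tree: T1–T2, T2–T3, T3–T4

No — vertex 2 appears in no bag.

A tree decomposition must satisfy three properties: every vertex lies in some bag; for every edge, both endpoints lie together in some bag; and for every vertex, the bags containing it form a connected subtree. Here vertex 2 appears in no bag, so the decomposition is invalid.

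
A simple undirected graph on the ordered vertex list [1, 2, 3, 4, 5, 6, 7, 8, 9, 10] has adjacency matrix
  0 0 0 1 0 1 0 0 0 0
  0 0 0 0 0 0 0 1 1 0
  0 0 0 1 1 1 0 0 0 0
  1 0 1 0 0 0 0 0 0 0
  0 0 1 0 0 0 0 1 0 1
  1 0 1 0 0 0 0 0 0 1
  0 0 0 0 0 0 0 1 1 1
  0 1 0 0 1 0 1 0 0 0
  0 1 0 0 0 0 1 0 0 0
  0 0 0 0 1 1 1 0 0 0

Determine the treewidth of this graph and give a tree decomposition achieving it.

Treewidth 2.
One such decomposition:
Bags: B1 = {2, 8, 9}  B2 = {7, 8, 9}  B3 = {5, 7, 8}  B4 = {5, 7, 10}  B5 = {3, 5, 10}  B6 = {3, 6, 10}  B7 = {3, 4, 6}  B8 = {1, 4, 6}
Tree: B1–B2, B2–B3, B3–B4, B4–B5, B5–B6, B6–B7, B7–B8

Each bag holds 3 vertices, so the decomposition has width 2, which upper-bounds the treewidth. The edges 2–9–7–8–2 form a cycle, so G is not a tree and its treewidth is at least 2. Therefore the treewidth is 2.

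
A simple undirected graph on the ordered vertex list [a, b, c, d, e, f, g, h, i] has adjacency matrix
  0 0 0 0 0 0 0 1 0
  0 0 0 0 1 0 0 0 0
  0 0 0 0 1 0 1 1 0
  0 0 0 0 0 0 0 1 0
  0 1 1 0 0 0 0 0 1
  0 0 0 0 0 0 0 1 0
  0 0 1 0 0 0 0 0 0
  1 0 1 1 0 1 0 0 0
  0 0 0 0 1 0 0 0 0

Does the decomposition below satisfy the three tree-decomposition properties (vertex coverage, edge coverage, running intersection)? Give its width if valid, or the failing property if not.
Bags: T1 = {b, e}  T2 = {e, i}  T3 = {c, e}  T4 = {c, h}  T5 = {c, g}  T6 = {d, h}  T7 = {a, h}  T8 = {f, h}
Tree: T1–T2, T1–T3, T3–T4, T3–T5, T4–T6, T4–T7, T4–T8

Checking the three conditions: (i) the bags cover all of {a, b, c, d, e, f, g, h, i}; (ii) for each edge, some bag contains both endpoints; (iii) the bags containing any fixed vertex form a subtree. All hold, so the decomposition is valid with width 2 − 1 = 1.

Yes; width 1.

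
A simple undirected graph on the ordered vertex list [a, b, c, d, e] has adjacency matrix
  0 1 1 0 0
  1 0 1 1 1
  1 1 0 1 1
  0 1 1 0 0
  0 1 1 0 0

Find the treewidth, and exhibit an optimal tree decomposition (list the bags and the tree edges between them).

Every bag has size at most 3, so the width is 3 − 1 = 2 and tw(G) ≤ 2. On the other hand G contains the 3-clique {b, c, d}. A clique must lie in a single bag of any decomposition, so no decomposition can have width below 2. Combining the bounds, tw(G) = 2.

Treewidth 2.
One such decomposition:
Bags: B1 = {a, b, c}  B2 = {b, c, d}  B3 = {b, c, e}
Tree: B1–B2, B2–B3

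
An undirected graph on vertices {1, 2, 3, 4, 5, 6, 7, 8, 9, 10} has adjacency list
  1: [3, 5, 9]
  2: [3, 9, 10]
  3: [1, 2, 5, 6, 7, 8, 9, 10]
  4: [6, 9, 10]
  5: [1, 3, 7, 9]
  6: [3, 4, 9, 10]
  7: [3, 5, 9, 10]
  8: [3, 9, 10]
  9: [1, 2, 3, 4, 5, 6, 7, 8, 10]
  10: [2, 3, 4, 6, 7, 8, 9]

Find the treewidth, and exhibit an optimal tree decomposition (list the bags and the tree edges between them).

Treewidth 3.
Bags: B1 = {3, 8, 9, 10}  B2 = {3, 7, 9, 10}  B3 = {3, 5, 7, 9}  B4 = {1, 3, 5, 9}  B5 = {3, 6, 9, 10}  B6 = {4, 6, 9, 10}  B7 = {2, 3, 9, 10}
Tree: B1–B2, B2–B3, B3–B4, B2–B5, B5–B6, B5–B7

The largest bag has 4 vertices, giving width 3; this decomposition certifies tw(G) ≤ 3. On the other hand G contains the 4-clique {1, 3, 5, 9}. A clique must lie in a single bag of any decomposition, so no decomposition can have width below 3. Therefore the treewidth is 3.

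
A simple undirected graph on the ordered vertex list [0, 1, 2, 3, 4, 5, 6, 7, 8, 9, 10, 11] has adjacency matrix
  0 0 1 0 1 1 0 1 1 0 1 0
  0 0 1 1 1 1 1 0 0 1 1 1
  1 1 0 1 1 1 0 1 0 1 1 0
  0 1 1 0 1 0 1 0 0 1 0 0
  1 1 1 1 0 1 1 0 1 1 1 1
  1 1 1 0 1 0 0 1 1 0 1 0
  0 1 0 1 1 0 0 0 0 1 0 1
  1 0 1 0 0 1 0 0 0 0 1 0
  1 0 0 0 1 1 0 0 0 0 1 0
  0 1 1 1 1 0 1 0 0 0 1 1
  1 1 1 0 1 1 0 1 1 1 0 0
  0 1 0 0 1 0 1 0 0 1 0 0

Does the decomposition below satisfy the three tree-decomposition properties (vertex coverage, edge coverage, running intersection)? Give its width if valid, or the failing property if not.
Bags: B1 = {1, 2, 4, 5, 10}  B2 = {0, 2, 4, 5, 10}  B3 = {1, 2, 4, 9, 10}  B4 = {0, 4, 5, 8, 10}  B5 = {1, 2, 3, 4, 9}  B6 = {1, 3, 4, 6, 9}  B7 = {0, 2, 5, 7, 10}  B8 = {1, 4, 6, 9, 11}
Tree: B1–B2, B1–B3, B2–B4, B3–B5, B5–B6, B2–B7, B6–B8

Vertex coverage: the bags together contain {0, 1, 2, 3, 4, 5, 6, 7, 8, 9, 10, 11}, the full vertex set. Edge coverage: each edge of G has both endpoints in at least one bag. Running intersection: for every vertex, the bags containing it form a connected subtree. All three properties hold, so this is a valid tree decomposition of width max|bag| − 1 = 4, and hence tw(G) ≤ 4.

Yes; width 4.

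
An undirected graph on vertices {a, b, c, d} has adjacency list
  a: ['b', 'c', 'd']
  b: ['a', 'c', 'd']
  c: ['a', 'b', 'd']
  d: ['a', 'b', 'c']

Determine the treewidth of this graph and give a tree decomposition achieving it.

Treewidth 3.
Bags: B1 = {a, b, c, d}
Tree: (single bag)

With just one bag of size 4, the width is 4 − 1 = 3, so tw(G) ≤ 3. For the lower bound, the 4 vertices {a, b, c, d} are pairwise adjacent, and any tree decomposition puts a clique entirely inside one bag — forcing width ≥ 3. Hence tw(G) = 3 exactly.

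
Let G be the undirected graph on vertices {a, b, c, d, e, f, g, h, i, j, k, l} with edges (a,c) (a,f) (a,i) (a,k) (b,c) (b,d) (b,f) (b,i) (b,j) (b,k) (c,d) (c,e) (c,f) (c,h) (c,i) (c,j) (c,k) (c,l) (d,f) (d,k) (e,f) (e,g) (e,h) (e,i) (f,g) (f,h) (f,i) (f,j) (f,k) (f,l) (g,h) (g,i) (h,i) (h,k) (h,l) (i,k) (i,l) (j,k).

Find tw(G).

A width-4 tree decomposition is:
Bags: B1 = {c, f, h, i, k}  B2 = {b, c, f, i, k}  B3 = {b, c, d, f, k}  B4 = {a, c, f, i, k}  B5 = {c, f, h, i, l}  B6 = {b, c, f, j, k}  B7 = {c, e, f, h, i}  B8 = {e, f, g, h, i}
Tree: B1–B2, B2–B3, B1–B4, B1–B5, B2–B6, B1–B7, B7–B8
Each bag holds 5 vertices, so the decomposition has width 4, which upper-bounds the treewidth. On the other hand G contains the 5-clique {e, f, g, h, i}. A clique must lie in a single bag of any decomposition, so no decomposition can have width below 4. The upper and lower bounds meet at 4, so that is the treewidth.

4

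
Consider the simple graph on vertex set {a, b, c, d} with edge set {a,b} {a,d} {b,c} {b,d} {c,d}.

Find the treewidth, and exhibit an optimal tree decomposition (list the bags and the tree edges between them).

Treewidth 2.
Bags: B1 = {b, c, d}  B2 = {a, b, d}
Tree: B1–B2

The largest bag has 3 vertices, giving width 2; this decomposition certifies tw(G) ≤ 2. For the lower bound, the 3 vertices {b, c, d} are pairwise adjacent, and any tree decomposition puts a clique entirely inside one bag — forcing width ≥ 2. Hence tw(G) = 2 exactly.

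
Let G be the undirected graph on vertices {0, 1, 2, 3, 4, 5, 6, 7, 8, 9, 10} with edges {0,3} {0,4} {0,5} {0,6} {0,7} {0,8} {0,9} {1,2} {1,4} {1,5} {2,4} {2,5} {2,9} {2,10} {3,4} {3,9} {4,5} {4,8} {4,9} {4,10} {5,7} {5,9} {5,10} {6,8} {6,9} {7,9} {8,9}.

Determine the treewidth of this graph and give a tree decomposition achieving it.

Treewidth 3.
One optimal decomposition is:
Bags: B1 = {0, 4, 5, 9}  B2 = {2, 4, 5, 9}  B3 = {2, 4, 5, 10}  B4 = {0, 4, 8, 9}  B5 = {0, 5, 7, 9}  B6 = {0, 6, 8, 9}  B7 = {1, 2, 4, 5}  B8 = {0, 3, 4, 9}
Tree: B1–B2, B2–B3, B1–B4, B1–B5, B4–B6, B2–B7, B4–B8

Every bag has size at most 4, so the width is 4 − 1 = 3 and tw(G) ≤ 3. On the other hand G contains the 4-clique {0, 4, 8, 9}. A clique must lie in a single bag of any decomposition, so no decomposition can have width below 3. The upper and lower bounds meet at 3, so that is the treewidth.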